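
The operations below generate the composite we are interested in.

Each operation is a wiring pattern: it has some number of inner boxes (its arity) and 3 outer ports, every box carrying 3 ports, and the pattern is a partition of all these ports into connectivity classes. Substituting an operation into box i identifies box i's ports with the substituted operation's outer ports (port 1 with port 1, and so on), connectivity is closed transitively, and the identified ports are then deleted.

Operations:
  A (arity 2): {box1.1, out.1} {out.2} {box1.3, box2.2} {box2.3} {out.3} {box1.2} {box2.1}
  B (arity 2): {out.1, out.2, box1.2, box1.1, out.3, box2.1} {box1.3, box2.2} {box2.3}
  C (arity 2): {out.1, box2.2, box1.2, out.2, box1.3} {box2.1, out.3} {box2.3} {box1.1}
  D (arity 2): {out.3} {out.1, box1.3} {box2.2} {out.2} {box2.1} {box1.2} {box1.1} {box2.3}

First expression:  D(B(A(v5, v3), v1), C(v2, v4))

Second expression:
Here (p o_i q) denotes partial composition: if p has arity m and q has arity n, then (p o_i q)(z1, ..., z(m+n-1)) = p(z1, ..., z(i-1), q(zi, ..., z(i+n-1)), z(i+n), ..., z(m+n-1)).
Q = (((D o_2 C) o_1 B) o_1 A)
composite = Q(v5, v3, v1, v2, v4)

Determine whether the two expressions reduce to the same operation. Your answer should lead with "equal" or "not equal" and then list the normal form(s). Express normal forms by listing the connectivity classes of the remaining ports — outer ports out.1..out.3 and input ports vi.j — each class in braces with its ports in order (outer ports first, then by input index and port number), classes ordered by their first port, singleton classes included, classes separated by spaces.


equal: each reduces to {out.1, v1.1, v5.1} {out.2} {out.3} {v1.2} {v1.3} {v2.1} {v2.2, v2.3, v4.2} {v3.1} {v3.2, v5.3} {v3.3} {v4.1} {v4.3} {v5.2}

The first expression, normalized: {out.1, v1.1, v5.1} {out.2} {out.3} {v1.2} {v1.3} {v2.1} {v2.2, v2.3, v4.2} {v3.1} {v3.2, v5.3} {v3.3} {v4.1} {v4.3} {v5.2}
The second expression, normalized: {out.1, v1.1, v5.1} {out.2} {out.3} {v1.2} {v1.3} {v2.1} {v2.2, v2.3, v4.2} {v3.1} {v3.2, v5.3} {v3.3} {v4.1} {v4.3} {v5.2}
The forms coincide; equal.


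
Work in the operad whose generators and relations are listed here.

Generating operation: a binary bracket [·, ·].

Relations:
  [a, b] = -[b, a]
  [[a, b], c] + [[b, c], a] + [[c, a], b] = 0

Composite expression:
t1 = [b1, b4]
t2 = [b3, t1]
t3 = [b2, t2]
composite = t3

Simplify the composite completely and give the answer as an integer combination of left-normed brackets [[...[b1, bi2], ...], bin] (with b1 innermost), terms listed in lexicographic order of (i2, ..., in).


[[[b1, b4], b3], b2]


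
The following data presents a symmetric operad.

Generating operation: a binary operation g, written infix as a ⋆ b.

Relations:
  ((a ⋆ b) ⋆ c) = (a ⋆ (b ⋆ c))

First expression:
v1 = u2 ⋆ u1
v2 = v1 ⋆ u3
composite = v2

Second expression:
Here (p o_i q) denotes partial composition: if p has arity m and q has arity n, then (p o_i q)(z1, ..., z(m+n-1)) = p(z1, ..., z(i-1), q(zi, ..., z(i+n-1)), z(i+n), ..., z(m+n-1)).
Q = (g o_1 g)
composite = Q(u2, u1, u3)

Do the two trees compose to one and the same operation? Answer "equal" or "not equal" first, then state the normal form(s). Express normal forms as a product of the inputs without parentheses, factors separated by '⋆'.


equal; the common form is u2 ⋆ u1 ⋆ u3

The first expression reduces to u2 ⋆ u1 ⋆ u3
The second expression reduces to u2 ⋆ u1 ⋆ u3
The normal forms match — equal.


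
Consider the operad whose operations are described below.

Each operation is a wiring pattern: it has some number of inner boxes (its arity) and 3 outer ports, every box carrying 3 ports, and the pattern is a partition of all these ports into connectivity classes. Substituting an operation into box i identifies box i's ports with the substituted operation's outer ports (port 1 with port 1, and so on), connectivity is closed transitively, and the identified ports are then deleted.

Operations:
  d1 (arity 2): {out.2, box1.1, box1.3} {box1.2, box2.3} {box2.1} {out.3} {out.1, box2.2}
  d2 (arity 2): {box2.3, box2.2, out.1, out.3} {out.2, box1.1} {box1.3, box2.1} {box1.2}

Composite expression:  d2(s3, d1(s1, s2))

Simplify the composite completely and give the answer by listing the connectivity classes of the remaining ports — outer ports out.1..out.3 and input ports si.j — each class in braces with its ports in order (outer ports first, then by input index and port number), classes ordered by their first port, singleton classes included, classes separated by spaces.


{out.1, out.3, s1.1, s1.3} {out.2, s3.1} {s1.2, s2.3} {s2.1} {s2.2, s3.3} {s3.2}

Two ports join when wires chain via d2-identified ports.
the subtree at d1 composes to {out.1, s2.2} {out.2, s1.1, s1.3} {out.3} {s1.2, s2.3} {s2.1} on (s1, s2); out.j = own outer ports
the subtree at d2 composes to {out.1, out.3, s1.1, s1.3} {out.2, s3.1} {s1.2, s2.3} {s2.1} {s2.2, s3.3} {s3.2} on (s3, s1, s2); out.j = own outer ports


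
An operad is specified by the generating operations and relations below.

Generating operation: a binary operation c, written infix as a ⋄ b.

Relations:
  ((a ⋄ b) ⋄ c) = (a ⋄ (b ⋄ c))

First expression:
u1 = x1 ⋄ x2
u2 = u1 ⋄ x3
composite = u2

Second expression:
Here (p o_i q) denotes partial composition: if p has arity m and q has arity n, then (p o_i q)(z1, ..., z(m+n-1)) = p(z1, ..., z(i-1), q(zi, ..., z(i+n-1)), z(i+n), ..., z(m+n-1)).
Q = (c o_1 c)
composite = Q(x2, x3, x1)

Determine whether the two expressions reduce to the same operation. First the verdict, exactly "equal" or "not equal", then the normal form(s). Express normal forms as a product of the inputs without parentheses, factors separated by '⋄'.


In normal form, the first expression is x1 ⋄ x2 ⋄ x3
In normal form, the second expression is x2 ⋄ x3 ⋄ x1
The normal forms differ: not equal.

not equal; first: x1 ⋄ x2 ⋄ x3; second: x2 ⋄ x3 ⋄ x1


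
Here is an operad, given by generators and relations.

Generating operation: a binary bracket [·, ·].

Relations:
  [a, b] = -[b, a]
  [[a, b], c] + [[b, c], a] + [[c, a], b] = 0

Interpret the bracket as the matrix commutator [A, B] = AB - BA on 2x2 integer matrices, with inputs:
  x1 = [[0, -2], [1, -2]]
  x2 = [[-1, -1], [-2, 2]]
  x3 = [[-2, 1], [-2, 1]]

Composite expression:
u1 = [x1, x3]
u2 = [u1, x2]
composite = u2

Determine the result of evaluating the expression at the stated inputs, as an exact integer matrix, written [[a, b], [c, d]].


[x1, x3] = [[3, -4], [1, -3]]
[[x1, x3], x2] = [[9, -18], [9, -9]]

[[9, -18], [9, -9]]


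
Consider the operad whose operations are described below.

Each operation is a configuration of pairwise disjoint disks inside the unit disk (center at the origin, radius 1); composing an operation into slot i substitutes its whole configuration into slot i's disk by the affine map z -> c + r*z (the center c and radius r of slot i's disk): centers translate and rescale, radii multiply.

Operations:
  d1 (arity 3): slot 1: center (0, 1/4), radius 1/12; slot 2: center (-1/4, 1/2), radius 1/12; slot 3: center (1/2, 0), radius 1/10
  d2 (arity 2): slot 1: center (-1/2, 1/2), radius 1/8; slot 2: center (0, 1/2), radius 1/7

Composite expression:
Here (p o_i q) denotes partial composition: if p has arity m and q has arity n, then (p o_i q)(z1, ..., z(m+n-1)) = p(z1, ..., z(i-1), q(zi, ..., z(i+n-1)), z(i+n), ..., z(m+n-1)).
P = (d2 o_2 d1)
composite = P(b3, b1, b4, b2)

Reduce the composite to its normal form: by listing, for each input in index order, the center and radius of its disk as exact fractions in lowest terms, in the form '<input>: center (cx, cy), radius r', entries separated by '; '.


b1: center (0, 15/28), radius 1/84; b2: center (1/14, 1/2), radius 1/70; b3: center (-1/2, 1/2), radius 1/8; b4: center (-1/28, 4/7), radius 1/84


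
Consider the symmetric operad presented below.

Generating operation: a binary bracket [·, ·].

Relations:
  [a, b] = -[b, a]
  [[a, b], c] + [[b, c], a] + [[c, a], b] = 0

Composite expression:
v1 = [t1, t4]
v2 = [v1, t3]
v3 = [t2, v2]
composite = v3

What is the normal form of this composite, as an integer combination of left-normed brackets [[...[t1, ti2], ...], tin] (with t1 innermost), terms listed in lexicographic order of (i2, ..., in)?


-[[[t1, t4], t3], t2]


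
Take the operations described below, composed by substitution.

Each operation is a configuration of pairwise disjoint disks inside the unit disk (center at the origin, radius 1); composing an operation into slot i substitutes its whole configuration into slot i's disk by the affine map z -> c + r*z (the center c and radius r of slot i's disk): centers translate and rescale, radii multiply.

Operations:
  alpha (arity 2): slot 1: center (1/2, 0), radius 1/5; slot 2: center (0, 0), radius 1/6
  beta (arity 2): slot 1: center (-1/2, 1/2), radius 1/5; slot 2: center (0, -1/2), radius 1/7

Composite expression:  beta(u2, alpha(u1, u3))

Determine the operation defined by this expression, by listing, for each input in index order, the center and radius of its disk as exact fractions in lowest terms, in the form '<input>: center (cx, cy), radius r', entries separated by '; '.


Nesting under beta composes maps z -> c + r*z down each u-path.
u2 passes through 1 substitution, ending at center (-1/2, 1/2), radius 1/5
u1 passes through 2 substitutions, ending at center (1/14, -1/2), radius 1/35
u3 passes through 2 substitutions, ending at center (0, -1/2), radius 1/42

u1: center (1/14, -1/2), radius 1/35; u2: center (-1/2, 1/2), radius 1/5; u3: center (0, -1/2), radius 1/42


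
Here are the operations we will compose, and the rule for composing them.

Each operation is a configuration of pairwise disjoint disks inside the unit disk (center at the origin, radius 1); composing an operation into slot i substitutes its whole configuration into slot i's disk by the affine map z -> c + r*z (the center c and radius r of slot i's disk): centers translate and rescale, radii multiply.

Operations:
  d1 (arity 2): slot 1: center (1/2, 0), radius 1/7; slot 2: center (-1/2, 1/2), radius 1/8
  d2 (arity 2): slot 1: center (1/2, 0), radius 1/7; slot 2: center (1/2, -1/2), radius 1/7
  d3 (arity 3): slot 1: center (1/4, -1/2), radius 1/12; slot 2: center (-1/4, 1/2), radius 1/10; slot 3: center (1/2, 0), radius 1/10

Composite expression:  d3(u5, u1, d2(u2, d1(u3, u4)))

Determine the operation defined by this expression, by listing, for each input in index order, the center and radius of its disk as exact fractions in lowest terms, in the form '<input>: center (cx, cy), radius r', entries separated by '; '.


u1: center (-1/4, 1/2), radius 1/10; u2: center (11/20, 0), radius 1/70; u3: center (39/70, -1/20), radius 1/490; u4: center (19/35, -3/70), radius 1/560; u5: center (1/4, -1/2), radius 1/12

Follow each u-input down from d3: c' goes to c + r*c', radius to r*r'.
input u5: applying the 1 nested substitution gives center (1/4, -1/2), radius 1/12
input u1: applying the 1 nested substitution gives center (-1/4, 1/2), radius 1/10
input u2: applying the 2 nested substitutions gives center (11/20, 0), radius 1/70
input u3: applying the 3 nested substitutions gives center (39/70, -1/20), radius 1/490
input u4: applying the 3 nested substitutions gives center (19/35, -3/70), radius 1/560


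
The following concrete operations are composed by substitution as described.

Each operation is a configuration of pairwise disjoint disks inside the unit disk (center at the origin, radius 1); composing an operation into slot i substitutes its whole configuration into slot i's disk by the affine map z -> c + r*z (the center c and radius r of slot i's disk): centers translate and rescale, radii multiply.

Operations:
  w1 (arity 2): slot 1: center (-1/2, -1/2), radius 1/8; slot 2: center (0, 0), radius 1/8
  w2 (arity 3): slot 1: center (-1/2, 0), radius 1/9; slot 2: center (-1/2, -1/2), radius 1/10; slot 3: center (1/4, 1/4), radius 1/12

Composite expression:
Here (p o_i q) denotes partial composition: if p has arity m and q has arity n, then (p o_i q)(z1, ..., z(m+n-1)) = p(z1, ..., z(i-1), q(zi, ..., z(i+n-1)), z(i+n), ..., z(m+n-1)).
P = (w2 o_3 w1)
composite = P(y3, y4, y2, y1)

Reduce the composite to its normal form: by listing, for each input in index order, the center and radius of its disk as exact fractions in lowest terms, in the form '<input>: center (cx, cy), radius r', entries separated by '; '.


Below w2, radii multiply path by path; the y-disk centers shift.
for y3, the 1-step affine chain lands on center (-1/2, 0), radius 1/9
for y4, the 1-step affine chain lands on center (-1/2, -1/2), radius 1/10
for y2, the 2-step affine chain lands on center (5/24, 5/24), radius 1/96
for y1, the 2-step affine chain lands on center (1/4, 1/4), radius 1/96

y1: center (1/4, 1/4), radius 1/96; y2: center (5/24, 5/24), radius 1/96; y3: center (-1/2, 0), radius 1/9; y4: center (-1/2, -1/2), radius 1/10


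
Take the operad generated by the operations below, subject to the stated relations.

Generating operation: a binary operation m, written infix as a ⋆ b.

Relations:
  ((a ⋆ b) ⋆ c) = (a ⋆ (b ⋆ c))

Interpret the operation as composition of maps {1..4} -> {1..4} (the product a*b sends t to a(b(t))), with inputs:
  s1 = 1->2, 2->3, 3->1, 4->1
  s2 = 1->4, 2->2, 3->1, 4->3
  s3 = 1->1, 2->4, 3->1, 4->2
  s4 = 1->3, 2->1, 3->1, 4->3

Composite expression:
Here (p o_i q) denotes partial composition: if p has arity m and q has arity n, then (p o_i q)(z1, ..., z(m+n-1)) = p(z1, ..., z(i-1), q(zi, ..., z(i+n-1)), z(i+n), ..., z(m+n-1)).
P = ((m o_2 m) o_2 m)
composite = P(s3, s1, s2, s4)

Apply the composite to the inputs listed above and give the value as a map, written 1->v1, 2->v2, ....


1->4, 2->1, 3->1, 4->4

(s1 ⋆ s2) = 1->1, 2->3, 3->2, 4->1
((s1 ⋆ s2) ⋆ s4) = 1->2, 2->1, 3->1, 4->2
(s3 ⋆ ((s1 ⋆ s2) ⋆ s4)) = 1->4, 2->1, 3->1, 4->4


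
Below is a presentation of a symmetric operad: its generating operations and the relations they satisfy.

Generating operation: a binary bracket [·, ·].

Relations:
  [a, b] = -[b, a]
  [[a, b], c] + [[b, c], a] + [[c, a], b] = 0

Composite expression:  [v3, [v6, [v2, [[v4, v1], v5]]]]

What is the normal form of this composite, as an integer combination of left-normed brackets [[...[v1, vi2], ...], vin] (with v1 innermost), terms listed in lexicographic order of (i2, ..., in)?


[[[[[v1, v4], v5], v2], v6], v3]

Antisymmetry and Jacobi reduce to v1-anchored left-normed brackets.
Composite bracket: [v3, [v6, [v2, [[v4, v1], v5]]]]
Applying ab - ba throughout gives 32 signed words (2^5 = 32).
Only words starting with v1 matter:
  v1v4v5v2v6v3 appears with sign +1, giving the term +[[[[[v1, v4], v5], v2], v6], v3]


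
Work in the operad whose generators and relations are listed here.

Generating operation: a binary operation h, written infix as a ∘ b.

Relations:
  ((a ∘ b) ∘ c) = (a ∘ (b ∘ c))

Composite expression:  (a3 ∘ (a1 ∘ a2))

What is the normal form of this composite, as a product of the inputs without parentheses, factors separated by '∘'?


a3 ∘ a1 ∘ a2

All parenthesizations of h agree; list the a-inputs left to right.
(a1 ∘ a2) flattens to a1 ∘ a2
(a3 ∘ (a1 ∘ a2)) flattens to a3 ∘ a1 ∘ a2


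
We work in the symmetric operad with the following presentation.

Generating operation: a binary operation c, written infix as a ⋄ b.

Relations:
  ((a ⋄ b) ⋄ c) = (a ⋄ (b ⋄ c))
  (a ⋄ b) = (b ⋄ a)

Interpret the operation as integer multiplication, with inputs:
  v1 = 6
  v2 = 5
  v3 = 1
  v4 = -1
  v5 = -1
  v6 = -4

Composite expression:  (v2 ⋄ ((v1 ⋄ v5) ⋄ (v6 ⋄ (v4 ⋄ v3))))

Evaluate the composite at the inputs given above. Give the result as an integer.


-120

(v1 ⋄ v5) = -6
(v4 ⋄ v3) = -1
(v6 ⋄ (v4 ⋄ v3)) = 4
((v1 ⋄ v5) ⋄ (v6 ⋄ (v4 ⋄ v3))) = -24
(v2 ⋄ ((v1 ⋄ v5) ⋄ (v6 ⋄ (v4 ⋄ v3)))) = -120


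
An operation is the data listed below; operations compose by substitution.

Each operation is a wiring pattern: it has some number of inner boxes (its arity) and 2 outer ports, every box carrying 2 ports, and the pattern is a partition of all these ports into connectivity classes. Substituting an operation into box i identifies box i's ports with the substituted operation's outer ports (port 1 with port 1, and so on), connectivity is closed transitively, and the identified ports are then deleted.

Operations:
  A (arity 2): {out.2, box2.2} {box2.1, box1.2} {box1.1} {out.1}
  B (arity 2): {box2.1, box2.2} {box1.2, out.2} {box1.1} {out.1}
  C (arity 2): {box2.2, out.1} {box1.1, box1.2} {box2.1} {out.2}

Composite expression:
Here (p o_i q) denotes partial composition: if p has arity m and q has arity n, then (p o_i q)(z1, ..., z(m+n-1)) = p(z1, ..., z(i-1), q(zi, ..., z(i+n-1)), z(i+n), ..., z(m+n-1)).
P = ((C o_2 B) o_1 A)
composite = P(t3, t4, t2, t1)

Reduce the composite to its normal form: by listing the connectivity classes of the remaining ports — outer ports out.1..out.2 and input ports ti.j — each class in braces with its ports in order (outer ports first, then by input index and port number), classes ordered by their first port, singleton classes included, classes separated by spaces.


{out.1, t2.2} {out.2} {t1.1, t1.2} {t2.1} {t3.1} {t3.2, t4.1} {t4.2}

Substituting into C glues patterns; closure does the rest.
after A, the pattern on (t3, t4) reads {out.1} {out.2, t4.2} {t3.1} {t3.2, t4.1} (out.j = its outer ports)
after B, the pattern on (t2, t1) reads {out.1} {out.2, t2.2} {t1.1, t1.2} {t2.1} (out.j = its outer ports)
after C, the pattern on (t3, t4, t2, t1) reads {out.1, t2.2} {out.2} {t1.1, t1.2} {t2.1} {t3.1} {t3.2, t4.1} {t4.2} (out.j = its outer ports)


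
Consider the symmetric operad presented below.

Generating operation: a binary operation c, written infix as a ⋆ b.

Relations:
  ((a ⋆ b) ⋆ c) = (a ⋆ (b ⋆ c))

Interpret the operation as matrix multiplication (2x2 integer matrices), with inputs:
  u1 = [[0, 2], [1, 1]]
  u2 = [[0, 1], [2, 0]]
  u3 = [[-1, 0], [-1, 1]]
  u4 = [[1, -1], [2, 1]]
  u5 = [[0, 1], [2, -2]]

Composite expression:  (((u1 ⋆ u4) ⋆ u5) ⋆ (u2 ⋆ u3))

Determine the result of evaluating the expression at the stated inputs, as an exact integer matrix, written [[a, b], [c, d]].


(u1 ⋆ u4) = [[4, 2], [3, 0]]
((u1 ⋆ u4) ⋆ u5) = [[4, 0], [0, 3]]
(u2 ⋆ u3) = [[-1, 1], [-2, 0]]
(((u1 ⋆ u4) ⋆ u5) ⋆ (u2 ⋆ u3)) = [[-4, 4], [-6, 0]]

[[-4, 4], [-6, 0]]


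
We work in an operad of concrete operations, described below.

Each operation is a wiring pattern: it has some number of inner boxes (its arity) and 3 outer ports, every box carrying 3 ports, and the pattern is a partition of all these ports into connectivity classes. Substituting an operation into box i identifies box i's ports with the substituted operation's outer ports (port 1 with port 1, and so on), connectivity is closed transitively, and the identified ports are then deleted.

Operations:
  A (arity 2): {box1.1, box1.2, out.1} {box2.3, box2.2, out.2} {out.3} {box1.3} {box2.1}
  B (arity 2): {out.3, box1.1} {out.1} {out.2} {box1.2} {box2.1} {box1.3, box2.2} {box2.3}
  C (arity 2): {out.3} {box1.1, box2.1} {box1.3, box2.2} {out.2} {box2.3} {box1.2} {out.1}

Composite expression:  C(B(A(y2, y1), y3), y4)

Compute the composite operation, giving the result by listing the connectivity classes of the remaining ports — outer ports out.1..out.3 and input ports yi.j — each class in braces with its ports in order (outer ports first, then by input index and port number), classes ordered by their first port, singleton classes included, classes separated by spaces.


{out.1} {out.2} {out.3} {y1.1} {y1.2, y1.3} {y2.1, y2.2, y4.2} {y2.3} {y3.1} {y3.2} {y3.3} {y4.1} {y4.3}

Two ports join when wires chain via C-identified ports.
the subtree at A composes to {out.1, y2.1, y2.2} {out.2, y1.2, y1.3} {out.3} {y1.1} {y2.3} on (y2, y1); out.j = own outer ports
the subtree at B composes to {out.1} {out.2} {out.3, y2.1, y2.2} {y1.1} {y1.2, y1.3} {y2.3} {y3.1} {y3.2} {y3.3} on (y2, y1, y3); out.j = own outer ports
the subtree at C composes to {out.1} {out.2} {out.3} {y1.1} {y1.2, y1.3} {y2.1, y2.2, y4.2} {y2.3} {y3.1} {y3.2} {y3.3} {y4.1} {y4.3} on (y2, y1, y3, y4); out.j = own outer ports


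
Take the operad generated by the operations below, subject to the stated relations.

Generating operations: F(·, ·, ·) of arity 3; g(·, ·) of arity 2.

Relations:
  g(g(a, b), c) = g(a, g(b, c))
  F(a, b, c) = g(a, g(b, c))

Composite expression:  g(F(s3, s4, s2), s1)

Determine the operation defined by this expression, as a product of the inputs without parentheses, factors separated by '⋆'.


s3 ⋆ s4 ⋆ s2 ⋆ s1

All parenthesizations of g agree; list the s-inputs left to right.
F(s3, s4, s2) spells out as s3 ⋆ s4 ⋆ s2
g(F(s3, s4, s2), s1) spells out as s3 ⋆ s4 ⋆ s2 ⋆ s1


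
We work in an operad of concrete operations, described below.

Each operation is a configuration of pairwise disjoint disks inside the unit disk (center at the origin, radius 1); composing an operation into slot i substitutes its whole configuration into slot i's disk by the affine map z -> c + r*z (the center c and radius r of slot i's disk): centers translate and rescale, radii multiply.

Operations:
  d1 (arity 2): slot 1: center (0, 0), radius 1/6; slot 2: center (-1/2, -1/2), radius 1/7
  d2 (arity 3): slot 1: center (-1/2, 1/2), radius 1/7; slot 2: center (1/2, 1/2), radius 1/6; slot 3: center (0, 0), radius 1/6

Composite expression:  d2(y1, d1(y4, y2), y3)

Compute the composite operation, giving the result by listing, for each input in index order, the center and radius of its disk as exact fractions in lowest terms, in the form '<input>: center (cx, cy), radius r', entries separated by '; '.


y1: center (-1/2, 1/2), radius 1/7; y2: center (5/12, 5/12), radius 1/42; y3: center (0, 0), radius 1/6; y4: center (1/2, 1/2), radius 1/36

Nesting under d2 composes maps z -> c + r*z down each y-path.
input y1: composing its 1 substitution step yields center (-1/2, 1/2), radius 1/7
input y4: composing its 2 substitution steps yields center (1/2, 1/2), radius 1/36
input y2: composing its 2 substitution steps yields center (5/12, 5/12), radius 1/42
input y3: composing its 1 substitution step yields center (0, 0), radius 1/6


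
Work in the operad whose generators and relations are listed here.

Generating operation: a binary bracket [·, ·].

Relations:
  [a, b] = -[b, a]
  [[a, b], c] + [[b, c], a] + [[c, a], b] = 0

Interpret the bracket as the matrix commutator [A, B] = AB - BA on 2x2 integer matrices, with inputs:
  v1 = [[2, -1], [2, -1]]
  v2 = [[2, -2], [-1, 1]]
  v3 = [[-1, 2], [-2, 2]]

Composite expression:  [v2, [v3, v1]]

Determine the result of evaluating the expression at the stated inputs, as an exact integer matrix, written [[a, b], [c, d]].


[[-3, 5], [-4, 3]]

[v3, v1] = [[2, -3], [0, -2]]
[v2, [v3, v1]] = [[-3, 5], [-4, 3]]


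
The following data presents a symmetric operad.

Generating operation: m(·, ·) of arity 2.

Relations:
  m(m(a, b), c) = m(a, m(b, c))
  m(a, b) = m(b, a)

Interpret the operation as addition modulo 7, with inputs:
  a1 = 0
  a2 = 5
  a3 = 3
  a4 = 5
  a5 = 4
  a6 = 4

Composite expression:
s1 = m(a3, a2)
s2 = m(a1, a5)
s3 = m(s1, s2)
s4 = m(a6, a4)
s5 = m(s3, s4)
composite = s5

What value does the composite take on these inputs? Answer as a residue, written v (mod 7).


m(a3, a2) = 1
m(a1, a5) = 4
m(m(a3, a2), m(a1, a5)) = 5
m(a6, a4) = 2
m(m(m(a3, a2), m(a1, a5)), m(a6, a4)) = 0

0 (mod 7)


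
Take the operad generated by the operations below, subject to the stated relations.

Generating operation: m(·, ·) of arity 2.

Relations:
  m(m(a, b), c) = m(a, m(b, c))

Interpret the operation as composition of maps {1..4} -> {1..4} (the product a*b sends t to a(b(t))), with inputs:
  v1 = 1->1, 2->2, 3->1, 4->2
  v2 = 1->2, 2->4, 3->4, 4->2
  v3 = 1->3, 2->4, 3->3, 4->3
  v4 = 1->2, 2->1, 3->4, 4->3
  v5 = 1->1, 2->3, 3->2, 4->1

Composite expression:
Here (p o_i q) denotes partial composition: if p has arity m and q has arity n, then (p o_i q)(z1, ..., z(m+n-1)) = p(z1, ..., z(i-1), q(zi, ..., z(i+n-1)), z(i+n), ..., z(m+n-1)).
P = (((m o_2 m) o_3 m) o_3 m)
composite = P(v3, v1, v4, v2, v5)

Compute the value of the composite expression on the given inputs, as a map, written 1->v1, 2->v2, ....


m(v4, v2) = 1->1, 2->3, 3->3, 4->1
m(m(v4, v2), v5) = 1->1, 2->3, 3->3, 4->1
m(v1, m(m(v4, v2), v5)) = 1->1, 2->1, 3->1, 4->1
m(v3, m(v1, m(m(v4, v2), v5))) = 1->3, 2->3, 3->3, 4->3

1->3, 2->3, 3->3, 4->3


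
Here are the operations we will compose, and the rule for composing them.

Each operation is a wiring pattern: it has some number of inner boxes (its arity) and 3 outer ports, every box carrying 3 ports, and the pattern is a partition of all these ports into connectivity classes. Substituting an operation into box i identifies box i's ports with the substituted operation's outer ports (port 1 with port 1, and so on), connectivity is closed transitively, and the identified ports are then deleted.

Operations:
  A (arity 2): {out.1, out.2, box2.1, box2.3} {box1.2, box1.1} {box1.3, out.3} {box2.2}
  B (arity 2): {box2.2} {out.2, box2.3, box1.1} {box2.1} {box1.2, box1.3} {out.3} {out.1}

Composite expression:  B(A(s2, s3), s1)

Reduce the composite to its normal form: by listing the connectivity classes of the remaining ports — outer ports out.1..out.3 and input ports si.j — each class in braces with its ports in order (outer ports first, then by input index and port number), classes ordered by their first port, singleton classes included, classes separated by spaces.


Connectivity passes through glued B-boundaries; trace each wire chain.
A over (s2, s3) gives {out.1, out.2, s3.1, s3.3} {out.3, s2.3} {s2.1, s2.2} {s3.2}, out.j being that stage's outer ports
B over (s2, s3, s1) gives {out.1} {out.2, s1.3, s2.3, s3.1, s3.3} {out.3} {s1.1} {s1.2} {s2.1, s2.2} {s3.2}, out.j being that stage's outer ports

{out.1} {out.2, s1.3, s2.3, s3.1, s3.3} {out.3} {s1.1} {s1.2} {s2.1, s2.2} {s3.2}


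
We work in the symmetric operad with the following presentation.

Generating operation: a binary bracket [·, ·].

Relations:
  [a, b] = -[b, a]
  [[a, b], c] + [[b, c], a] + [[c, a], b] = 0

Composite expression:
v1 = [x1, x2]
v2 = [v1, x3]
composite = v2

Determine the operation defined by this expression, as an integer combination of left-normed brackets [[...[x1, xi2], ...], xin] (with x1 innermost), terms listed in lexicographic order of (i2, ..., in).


[[x1, x2], x3]

Antisymmetry and Jacobi reduce to x1-anchored left-normed brackets.
Composite bracket: [[x1, x2], x3]
The bracket unfolds into 4 signed words via [a, b] = ab - ba (2^2 = 4).
Collect the words opening with x1:
  the word x1x2x3 carries sign +1 and contributes +[[x1, x2], x3]


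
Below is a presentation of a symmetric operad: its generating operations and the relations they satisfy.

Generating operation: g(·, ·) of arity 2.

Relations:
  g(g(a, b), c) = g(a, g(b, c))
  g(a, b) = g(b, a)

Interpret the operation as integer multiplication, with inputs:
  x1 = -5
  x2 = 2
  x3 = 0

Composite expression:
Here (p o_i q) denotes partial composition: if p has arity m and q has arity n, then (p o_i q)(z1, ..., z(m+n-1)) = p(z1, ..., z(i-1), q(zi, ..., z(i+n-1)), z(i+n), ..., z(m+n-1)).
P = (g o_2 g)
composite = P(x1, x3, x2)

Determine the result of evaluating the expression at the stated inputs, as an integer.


0

g(x3, x2) = 0
g(x1, g(x3, x2)) = 0


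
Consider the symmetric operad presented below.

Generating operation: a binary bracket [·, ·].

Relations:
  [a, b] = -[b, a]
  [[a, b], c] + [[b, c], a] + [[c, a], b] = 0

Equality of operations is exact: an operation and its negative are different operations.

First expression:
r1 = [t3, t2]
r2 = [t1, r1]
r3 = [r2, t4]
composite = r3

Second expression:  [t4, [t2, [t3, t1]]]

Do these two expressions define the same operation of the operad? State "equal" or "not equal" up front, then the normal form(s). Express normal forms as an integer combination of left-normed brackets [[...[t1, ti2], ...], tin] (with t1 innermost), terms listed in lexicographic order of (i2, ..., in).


not equal; the first gives -[[[t1, t2], t3], t4] + [[[t1, t3], t2], t4] and the second -[[[t1, t3], t2], t4]

The first expression, normalized: -[[[t1, t2], t3], t4] + [[[t1, t3], t2], t4]
The second expression, normalized: -[[[t1, t3], t2], t4]
The forms do not match — not equal.


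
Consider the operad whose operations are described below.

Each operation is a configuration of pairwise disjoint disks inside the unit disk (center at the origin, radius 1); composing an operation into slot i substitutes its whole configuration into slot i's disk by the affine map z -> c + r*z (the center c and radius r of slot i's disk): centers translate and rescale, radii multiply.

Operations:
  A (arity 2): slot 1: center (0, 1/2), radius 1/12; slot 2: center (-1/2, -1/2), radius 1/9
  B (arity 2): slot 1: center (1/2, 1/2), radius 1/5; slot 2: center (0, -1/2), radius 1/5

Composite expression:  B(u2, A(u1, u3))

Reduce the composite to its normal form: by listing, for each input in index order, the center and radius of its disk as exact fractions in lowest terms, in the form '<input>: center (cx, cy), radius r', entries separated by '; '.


u1: center (0, -2/5), radius 1/60; u2: center (1/2, 1/2), radius 1/5; u3: center (-1/10, -3/5), radius 1/45


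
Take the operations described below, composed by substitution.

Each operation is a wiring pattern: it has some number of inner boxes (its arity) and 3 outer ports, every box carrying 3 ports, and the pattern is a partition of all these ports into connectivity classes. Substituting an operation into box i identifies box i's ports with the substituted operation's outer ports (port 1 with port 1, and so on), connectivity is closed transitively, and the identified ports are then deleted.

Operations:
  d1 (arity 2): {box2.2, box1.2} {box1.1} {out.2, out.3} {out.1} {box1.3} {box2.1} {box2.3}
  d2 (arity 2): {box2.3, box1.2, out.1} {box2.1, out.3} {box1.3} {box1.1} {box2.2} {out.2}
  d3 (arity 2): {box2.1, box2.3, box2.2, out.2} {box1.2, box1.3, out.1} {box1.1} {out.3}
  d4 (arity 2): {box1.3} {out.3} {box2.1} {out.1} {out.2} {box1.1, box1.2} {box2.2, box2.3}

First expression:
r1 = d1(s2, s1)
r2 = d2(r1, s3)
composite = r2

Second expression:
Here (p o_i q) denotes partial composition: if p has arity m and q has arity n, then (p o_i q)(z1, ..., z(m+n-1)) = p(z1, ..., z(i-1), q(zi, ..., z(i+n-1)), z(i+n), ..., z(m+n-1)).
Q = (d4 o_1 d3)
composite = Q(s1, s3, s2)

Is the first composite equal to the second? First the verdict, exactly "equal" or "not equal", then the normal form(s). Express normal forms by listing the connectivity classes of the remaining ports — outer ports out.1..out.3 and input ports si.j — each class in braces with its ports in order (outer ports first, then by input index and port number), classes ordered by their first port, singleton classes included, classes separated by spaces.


not equal — first {out.1, s3.3} {out.2} {out.3, s3.1} {s1.1} {s1.2, s2.2} {s1.3} {s2.1} {s2.3} {s3.2}, second {out.1} {out.2} {out.3} {s1.1} {s1.2, s1.3, s3.1, s3.2, s3.3} {s2.1} {s2.2, s2.3}

Normal form of the first expression: {out.1, s3.3} {out.2} {out.3, s3.1} {s1.1} {s1.2, s2.2} {s1.3} {s2.1} {s2.3} {s3.2}
Normal form of the second expression: {out.1} {out.2} {out.3} {s1.1} {s1.2, s1.3, s3.1, s3.2, s3.3} {s2.1} {s2.2, s2.3}
They disagree, so not equal.


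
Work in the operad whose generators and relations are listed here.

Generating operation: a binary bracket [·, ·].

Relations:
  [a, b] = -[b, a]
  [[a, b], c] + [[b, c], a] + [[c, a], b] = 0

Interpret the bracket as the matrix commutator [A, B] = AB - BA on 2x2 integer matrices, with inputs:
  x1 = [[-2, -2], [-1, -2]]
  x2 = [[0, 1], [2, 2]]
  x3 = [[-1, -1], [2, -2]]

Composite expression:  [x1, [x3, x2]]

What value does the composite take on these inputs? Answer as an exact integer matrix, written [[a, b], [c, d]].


[[11, -16], [8, -11]]

[x3, x2] = [[-4, -1], [-6, 4]]
[x1, [x3, x2]] = [[11, -16], [8, -11]]


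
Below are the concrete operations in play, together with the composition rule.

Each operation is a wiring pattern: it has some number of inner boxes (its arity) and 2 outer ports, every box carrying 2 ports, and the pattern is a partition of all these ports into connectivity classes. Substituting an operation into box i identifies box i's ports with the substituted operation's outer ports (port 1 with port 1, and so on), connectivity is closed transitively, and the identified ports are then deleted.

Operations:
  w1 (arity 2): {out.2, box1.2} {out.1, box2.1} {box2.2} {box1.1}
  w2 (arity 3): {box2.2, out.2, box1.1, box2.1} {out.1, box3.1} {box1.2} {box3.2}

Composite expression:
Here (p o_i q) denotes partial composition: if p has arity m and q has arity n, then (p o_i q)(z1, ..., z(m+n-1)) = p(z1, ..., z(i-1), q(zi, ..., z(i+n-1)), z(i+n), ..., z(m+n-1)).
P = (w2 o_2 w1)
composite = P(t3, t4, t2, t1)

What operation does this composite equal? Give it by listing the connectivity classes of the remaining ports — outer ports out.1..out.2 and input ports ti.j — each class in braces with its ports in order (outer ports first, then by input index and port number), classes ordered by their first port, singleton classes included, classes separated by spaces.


{out.1, t1.1} {out.2, t2.1, t3.1, t4.2} {t1.2} {t2.2} {t3.2} {t4.1}


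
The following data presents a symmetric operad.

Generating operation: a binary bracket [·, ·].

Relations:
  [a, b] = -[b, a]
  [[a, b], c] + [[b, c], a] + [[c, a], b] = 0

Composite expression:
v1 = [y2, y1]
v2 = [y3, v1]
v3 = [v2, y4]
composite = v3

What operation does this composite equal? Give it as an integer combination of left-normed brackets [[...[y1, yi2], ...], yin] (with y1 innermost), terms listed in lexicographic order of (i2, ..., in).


[[[y1, y2], y3], y4]

Antisymmetry and Jacobi reduce to y1-anchored left-normed brackets.
Composite bracket: [[y3, [y2, y1]], y4]
Full expansion: 8 signed words from ab - ba (2^3 = 8).
Only words starting with y1 matter:
  from y1y2y3y4, sign +1: term +[[[y1, y2], y3], y4]


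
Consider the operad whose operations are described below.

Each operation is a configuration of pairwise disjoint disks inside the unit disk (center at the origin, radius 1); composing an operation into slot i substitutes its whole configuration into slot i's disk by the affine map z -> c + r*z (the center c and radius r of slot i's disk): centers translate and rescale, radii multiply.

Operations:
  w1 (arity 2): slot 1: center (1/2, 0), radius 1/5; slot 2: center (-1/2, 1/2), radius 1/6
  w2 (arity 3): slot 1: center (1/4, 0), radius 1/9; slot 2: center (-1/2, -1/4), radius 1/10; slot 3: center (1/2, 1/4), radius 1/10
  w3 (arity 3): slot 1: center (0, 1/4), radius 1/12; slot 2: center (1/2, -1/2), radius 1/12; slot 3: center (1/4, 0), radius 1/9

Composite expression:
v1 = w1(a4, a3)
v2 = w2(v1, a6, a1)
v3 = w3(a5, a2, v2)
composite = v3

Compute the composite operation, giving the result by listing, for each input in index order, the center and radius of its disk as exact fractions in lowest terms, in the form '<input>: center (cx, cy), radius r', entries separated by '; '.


Follow each a-input down from w3: c' goes to c + r*c', radius to r*r'.
tracing a5 down its 1-map path: center (0, 1/4), radius 1/12
tracing a2 down its 1-map path: center (1/2, -1/2), radius 1/12
tracing a4 down its 3-map path: center (23/81, 0), radius 1/405
tracing a3 down its 3-map path: center (22/81, 1/162), radius 1/486
tracing a6 down its 2-map path: center (7/36, -1/36), radius 1/90
tracing a1 down its 2-map path: center (11/36, 1/36), radius 1/90

a1: center (11/36, 1/36), radius 1/90; a2: center (1/2, -1/2), radius 1/12; a3: center (22/81, 1/162), radius 1/486; a4: center (23/81, 0), radius 1/405; a5: center (0, 1/4), radius 1/12; a6: center (7/36, -1/36), radius 1/90


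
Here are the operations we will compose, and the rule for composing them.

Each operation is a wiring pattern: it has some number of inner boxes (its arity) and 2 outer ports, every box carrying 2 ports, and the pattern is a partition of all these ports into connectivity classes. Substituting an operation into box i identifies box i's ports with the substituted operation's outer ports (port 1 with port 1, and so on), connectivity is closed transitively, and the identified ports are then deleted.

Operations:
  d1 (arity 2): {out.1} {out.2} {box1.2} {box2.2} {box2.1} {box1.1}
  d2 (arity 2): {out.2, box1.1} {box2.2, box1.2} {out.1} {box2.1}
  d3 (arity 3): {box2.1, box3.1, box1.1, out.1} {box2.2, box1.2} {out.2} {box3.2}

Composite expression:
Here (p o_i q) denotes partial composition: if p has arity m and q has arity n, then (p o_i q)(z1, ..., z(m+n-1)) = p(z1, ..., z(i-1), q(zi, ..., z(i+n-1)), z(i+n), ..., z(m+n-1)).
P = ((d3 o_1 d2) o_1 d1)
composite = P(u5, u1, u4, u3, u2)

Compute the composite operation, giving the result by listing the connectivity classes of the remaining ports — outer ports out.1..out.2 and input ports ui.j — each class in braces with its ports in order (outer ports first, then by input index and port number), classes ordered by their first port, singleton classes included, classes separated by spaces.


{out.1, u2.1, u3.1} {out.2} {u1.1} {u1.2} {u2.2} {u3.2} {u4.1} {u4.2} {u5.1} {u5.2}

Reachability decides: close wires over d3-identified ports.
after d1, the pattern on (u5, u1) reads {out.1} {out.2} {u1.1} {u1.2} {u5.1} {u5.2} (out.j = its outer ports)
after d2, the pattern on (u5, u1, u4) reads {out.1} {out.2} {u1.1} {u1.2} {u4.1} {u4.2} {u5.1} {u5.2} (out.j = its outer ports)
after d3, the pattern on (u5, u1, u4, u3, u2) reads {out.1, u2.1, u3.1} {out.2} {u1.1} {u1.2} {u2.2} {u3.2} {u4.1} {u4.2} {u5.1} {u5.2} (out.j = its outer ports)


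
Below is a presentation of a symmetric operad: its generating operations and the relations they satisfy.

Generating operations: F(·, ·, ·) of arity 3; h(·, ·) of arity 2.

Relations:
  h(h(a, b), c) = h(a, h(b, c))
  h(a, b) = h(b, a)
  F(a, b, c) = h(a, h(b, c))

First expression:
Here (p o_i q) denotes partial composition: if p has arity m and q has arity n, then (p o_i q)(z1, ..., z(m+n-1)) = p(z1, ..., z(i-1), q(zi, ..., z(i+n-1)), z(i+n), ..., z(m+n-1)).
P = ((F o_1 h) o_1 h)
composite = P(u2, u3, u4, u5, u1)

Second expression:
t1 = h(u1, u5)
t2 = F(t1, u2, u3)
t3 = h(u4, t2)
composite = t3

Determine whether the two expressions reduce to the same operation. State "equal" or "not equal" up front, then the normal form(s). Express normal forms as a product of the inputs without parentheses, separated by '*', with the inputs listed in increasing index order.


The first composite normalizes to u1 * u2 * u3 * u4 * u5
The second composite normalizes to u1 * u2 * u3 * u4 * u5
Both agree, so they are equal.

equal: each reduces to u1 * u2 * u3 * u4 * u5


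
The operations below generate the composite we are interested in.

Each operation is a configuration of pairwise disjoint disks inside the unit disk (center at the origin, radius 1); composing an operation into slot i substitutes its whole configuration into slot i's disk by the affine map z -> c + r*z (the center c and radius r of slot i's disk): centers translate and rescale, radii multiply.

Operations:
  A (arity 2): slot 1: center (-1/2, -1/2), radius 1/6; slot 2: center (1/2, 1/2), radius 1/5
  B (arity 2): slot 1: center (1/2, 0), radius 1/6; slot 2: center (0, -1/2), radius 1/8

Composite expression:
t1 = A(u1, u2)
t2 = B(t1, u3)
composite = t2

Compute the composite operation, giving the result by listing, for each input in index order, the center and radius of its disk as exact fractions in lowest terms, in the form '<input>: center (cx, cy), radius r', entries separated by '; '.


u1: center (5/12, -1/12), radius 1/36; u2: center (7/12, 1/12), radius 1/30; u3: center (0, -1/2), radius 1/8

Each u-disk chains the slot maps above it in B; radii multiply.
for u1, the 2-step affine chain lands on center (5/12, -1/12), radius 1/36
for u2, the 2-step affine chain lands on center (7/12, 1/12), radius 1/30
for u3, the 1-step affine chain lands on center (0, -1/2), radius 1/8
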